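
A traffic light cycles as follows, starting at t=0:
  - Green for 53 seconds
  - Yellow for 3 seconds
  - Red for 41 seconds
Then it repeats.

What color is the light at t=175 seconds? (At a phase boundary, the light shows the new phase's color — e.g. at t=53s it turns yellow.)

Answer: red

Derivation:
Cycle length = 53 + 3 + 41 = 97s
t = 175, phase_t = 175 mod 97 = 78
78 >= 56 → RED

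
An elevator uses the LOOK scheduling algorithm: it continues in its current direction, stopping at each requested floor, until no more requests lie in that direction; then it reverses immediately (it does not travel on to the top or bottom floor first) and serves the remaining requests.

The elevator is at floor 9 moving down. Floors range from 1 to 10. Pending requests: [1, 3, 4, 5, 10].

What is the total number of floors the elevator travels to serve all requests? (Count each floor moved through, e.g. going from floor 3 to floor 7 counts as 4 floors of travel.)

Answer: 17

Derivation:
Start at floor 9 moving down, LOOK stop order: [5, 4, 3, 1, 10]
  9 → 5: |5-9| = 4, total = 4
  5 → 4: |4-5| = 1, total = 5
  4 → 3: |3-4| = 1, total = 6
  3 → 1: |1-3| = 2, total = 8
  1 → 10: |10-1| = 9, total = 17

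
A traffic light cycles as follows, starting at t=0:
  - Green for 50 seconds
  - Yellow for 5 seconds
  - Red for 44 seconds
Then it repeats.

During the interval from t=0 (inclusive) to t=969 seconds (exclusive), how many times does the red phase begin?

Cycle = 50+5+44 = 99s
red phase starts at t = k*99 + 55 for k=0,1,2,...
Need k*99+55 < 969 → k < 9.232
k ∈ {0, ..., 9} → 10 starts

Answer: 10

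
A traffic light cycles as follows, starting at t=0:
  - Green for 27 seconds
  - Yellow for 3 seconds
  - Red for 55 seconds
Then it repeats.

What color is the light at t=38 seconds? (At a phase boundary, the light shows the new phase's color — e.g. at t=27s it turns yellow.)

Answer: red

Derivation:
Cycle length = 27 + 3 + 55 = 85s
t = 38, phase_t = 38 mod 85 = 38
38 >= 30 → RED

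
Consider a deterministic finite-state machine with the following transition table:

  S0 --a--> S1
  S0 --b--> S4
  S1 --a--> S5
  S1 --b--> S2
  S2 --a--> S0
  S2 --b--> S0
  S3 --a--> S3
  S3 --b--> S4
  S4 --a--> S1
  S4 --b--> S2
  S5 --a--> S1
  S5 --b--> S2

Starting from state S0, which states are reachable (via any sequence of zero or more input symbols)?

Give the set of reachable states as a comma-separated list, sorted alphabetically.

Answer: S0, S1, S2, S4, S5

Derivation:
BFS from S0:
  visit S0: S0--a-->S1 (new), S0--b-->S4 (new)
  visit S1: S1--a-->S5 (new), S1--b-->S2 (new)
  visit S4: S4--a-->S1 (seen), S4--b-->S2 (seen)
  visit S5: S5--a-->S1 (seen), S5--b-->S2 (seen)
  visit S2: S2--a-->S0 (seen), S2--b-->S0 (seen)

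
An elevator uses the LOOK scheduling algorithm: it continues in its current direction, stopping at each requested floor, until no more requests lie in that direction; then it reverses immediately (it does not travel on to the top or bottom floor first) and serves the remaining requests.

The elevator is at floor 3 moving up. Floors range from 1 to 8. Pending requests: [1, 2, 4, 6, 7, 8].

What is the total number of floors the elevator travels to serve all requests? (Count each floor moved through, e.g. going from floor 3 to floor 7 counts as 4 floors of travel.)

Answer: 12

Derivation:
Start at floor 3 moving up, LOOK stop order: [4, 6, 7, 8, 2, 1]
  3 → 4: |4-3| = 1, total = 1
  4 → 6: |6-4| = 2, total = 3
  6 → 7: |7-6| = 1, total = 4
  7 → 8: |8-7| = 1, total = 5
  8 → 2: |2-8| = 6, total = 11
  2 → 1: |1-2| = 1, total = 12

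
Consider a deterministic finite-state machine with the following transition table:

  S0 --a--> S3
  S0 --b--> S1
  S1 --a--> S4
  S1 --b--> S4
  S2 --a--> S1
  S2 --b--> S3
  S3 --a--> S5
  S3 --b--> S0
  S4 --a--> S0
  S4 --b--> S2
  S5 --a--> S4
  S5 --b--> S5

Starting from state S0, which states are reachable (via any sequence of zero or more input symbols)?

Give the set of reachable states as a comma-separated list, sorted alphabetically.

BFS from S0:
  visit S0: S0--a-->S3 (new), S0--b-->S1 (new)
  visit S3: S3--a-->S5 (new), S3--b-->S0 (seen)
  visit S1: S1--a-->S4 (new), S1--b-->S4 (seen)
  visit S5: S5--a-->S4 (seen), S5--b-->S5 (seen)
  visit S4: S4--a-->S0 (seen), S4--b-->S2 (new)
  visit S2: S2--a-->S1 (seen), S2--b-->S3 (seen)

Answer: S0, S1, S2, S3, S4, S5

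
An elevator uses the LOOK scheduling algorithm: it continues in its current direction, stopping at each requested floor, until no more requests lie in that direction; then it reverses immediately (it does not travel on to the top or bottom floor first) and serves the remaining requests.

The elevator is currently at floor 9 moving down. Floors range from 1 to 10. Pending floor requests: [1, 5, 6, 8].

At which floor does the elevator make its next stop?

Current floor: 9, direction: down
Requests above: []
Requests below: [1, 5, 6, 8]
Moving down and requests lie below → nearest below is max([1, 5, 6, 8]) = 8

Answer: 8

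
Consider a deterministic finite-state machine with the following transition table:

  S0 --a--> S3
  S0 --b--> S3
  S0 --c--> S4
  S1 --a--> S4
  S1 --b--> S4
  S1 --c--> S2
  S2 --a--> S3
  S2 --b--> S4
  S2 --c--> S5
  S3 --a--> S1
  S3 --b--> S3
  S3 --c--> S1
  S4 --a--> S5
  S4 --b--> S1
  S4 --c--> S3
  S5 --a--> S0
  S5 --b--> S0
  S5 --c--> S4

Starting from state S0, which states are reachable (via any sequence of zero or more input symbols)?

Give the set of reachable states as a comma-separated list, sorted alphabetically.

Answer: S0, S1, S2, S3, S4, S5

Derivation:
BFS from S0:
  visit S0: S0--a-->S3 (new), S0--b-->S3 (seen), S0--c-->S4 (new)
  visit S3: S3--a-->S1 (new), S3--b-->S3 (seen), S3--c-->S1 (seen)
  visit S4: S4--a-->S5 (new), S4--b-->S1 (seen), S4--c-->S3 (seen)
  visit S1: S1--a-->S4 (seen), S1--b-->S4 (seen), S1--c-->S2 (new)
  visit S5: S5--a-->S0 (seen), S5--b-->S0 (seen), S5--c-->S4 (seen)
  visit S2: S2--a-->S3 (seen), S2--b-->S4 (seen), S2--c-->S5 (seen)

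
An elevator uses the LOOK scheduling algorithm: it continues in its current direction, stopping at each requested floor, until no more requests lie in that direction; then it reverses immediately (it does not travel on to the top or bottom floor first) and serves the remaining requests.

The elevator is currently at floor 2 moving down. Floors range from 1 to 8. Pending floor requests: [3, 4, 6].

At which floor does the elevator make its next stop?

Current floor: 2, direction: down
Requests above: [3, 4, 6]
Requests below: []
Moving down but no requests below → reverse; nearest above is min([3, 4, 6]) = 3

Answer: 3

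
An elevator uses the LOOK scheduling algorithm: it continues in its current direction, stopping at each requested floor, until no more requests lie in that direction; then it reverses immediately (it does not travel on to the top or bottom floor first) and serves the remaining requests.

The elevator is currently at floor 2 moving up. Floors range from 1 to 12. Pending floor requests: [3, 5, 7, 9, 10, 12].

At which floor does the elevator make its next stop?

Current floor: 2, direction: up
Requests above: [3, 5, 7, 9, 10, 12]
Requests below: []
Moving up and requests lie above → nearest above is min([3, 5, 7, 9, 10, 12]) = 3

Answer: 3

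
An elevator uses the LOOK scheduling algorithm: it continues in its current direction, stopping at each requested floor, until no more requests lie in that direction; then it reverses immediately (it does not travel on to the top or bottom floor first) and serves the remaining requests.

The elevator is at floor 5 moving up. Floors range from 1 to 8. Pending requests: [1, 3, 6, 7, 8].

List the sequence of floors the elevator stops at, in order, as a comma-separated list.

Answer: 6, 7, 8, 3, 1

Derivation:
Current: 5, moving UP
Serve above first (ascending): [6, 7, 8]
Then reverse, serve below (descending): [3, 1]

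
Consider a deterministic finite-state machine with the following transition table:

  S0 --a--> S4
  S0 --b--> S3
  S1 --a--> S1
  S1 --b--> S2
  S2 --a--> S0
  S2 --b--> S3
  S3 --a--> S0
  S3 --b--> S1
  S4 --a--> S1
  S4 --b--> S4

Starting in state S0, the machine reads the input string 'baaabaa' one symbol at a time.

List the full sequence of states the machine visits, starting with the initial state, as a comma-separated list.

Start: S0
  read 'b': S0 --b--> S3
  read 'a': S3 --a--> S0
  read 'a': S0 --a--> S4
  read 'a': S4 --a--> S1
  read 'b': S1 --b--> S2
  read 'a': S2 --a--> S0
  read 'a': S0 --a--> S4

Answer: S0, S3, S0, S4, S1, S2, S0, S4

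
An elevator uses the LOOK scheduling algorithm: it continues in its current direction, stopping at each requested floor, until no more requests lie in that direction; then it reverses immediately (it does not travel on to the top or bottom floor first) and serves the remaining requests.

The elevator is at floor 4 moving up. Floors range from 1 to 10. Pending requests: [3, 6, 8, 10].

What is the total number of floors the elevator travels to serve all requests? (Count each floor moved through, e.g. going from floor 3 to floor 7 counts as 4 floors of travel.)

Answer: 13

Derivation:
Start at floor 4 moving up, LOOK stop order: [6, 8, 10, 3]
  4 → 6: |6-4| = 2, total = 2
  6 → 8: |8-6| = 2, total = 4
  8 → 10: |10-8| = 2, total = 6
  10 → 3: |3-10| = 7, total = 13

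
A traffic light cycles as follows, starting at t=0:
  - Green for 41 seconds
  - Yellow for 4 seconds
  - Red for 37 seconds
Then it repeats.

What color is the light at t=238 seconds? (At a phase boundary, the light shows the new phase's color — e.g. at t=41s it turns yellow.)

Cycle length = 41 + 4 + 37 = 82s
t = 238, phase_t = 238 mod 82 = 74
74 >= 45 → RED

Answer: red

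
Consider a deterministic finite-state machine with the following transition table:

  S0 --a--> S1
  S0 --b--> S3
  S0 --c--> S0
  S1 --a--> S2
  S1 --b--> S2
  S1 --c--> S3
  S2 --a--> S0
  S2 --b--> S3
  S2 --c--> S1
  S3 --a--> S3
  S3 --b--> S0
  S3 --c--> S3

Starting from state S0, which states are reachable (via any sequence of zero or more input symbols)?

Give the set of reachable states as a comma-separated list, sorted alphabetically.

BFS from S0:
  visit S0: S0--a-->S1 (new), S0--b-->S3 (new), S0--c-->S0 (seen)
  visit S1: S1--a-->S2 (new), S1--b-->S2 (seen), S1--c-->S3 (seen)
  visit S3: S3--a-->S3 (seen), S3--b-->S0 (seen), S3--c-->S3 (seen)
  visit S2: S2--a-->S0 (seen), S2--b-->S3 (seen), S2--c-->S1 (seen)

Answer: S0, S1, S2, S3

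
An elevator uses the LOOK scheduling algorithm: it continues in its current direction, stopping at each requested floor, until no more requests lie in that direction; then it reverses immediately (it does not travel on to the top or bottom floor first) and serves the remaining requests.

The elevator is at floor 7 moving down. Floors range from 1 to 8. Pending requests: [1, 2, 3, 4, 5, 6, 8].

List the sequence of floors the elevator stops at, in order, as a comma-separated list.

Current: 7, moving DOWN
Serve below first (descending): [6, 5, 4, 3, 2, 1]
Then reverse, serve above (ascending): [8]

Answer: 6, 5, 4, 3, 2, 1, 8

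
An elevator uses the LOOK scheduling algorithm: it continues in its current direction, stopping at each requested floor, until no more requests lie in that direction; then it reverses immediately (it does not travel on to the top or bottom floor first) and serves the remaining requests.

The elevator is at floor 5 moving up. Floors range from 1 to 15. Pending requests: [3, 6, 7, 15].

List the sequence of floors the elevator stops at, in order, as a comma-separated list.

Current: 5, moving UP
Serve above first (ascending): [6, 7, 15]
Then reverse, serve below (descending): [3]

Answer: 6, 7, 15, 3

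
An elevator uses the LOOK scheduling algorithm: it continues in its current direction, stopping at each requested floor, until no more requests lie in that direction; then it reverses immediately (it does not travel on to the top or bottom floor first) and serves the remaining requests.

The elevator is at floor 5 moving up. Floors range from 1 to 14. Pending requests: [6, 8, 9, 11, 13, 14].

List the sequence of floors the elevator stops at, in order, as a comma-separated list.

Current: 5, moving UP
Serve above first (ascending): [6, 8, 9, 11, 13, 14]
Then reverse, serve below (descending): []

Answer: 6, 8, 9, 11, 13, 14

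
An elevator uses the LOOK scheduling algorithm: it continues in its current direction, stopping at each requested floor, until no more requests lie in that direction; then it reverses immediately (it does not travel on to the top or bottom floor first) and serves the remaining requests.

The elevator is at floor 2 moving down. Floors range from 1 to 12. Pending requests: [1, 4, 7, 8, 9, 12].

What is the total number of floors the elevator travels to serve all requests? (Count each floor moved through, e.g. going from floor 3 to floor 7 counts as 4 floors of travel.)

Start at floor 2 moving down, LOOK stop order: [1, 4, 7, 8, 9, 12]
  2 → 1: |1-2| = 1, total = 1
  1 → 4: |4-1| = 3, total = 4
  4 → 7: |7-4| = 3, total = 7
  7 → 8: |8-7| = 1, total = 8
  8 → 9: |9-8| = 1, total = 9
  9 → 12: |12-9| = 3, total = 12

Answer: 12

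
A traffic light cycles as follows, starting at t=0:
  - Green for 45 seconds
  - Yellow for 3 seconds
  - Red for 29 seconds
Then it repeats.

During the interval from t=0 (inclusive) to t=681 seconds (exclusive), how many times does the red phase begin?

Cycle = 45+3+29 = 77s
red phase starts at t = k*77 + 48 for k=0,1,2,...
Need k*77+48 < 681 → k < 8.221
k ∈ {0, ..., 8} → 9 starts

Answer: 9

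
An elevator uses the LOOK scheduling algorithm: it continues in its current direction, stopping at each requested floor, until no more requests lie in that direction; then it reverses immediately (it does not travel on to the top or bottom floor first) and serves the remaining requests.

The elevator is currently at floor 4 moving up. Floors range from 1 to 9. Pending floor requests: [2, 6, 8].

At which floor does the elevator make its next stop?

Current floor: 4, direction: up
Requests above: [6, 8]
Requests below: [2]
Moving up and requests lie above → nearest above is min([6, 8]) = 6

Answer: 6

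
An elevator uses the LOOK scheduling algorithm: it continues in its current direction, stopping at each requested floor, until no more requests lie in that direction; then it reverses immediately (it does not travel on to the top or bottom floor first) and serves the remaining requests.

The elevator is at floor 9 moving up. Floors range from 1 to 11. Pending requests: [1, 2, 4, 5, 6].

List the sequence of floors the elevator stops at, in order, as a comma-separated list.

Current: 9, moving UP
Serve above first (ascending): []
Then reverse, serve below (descending): [6, 5, 4, 2, 1]

Answer: 6, 5, 4, 2, 1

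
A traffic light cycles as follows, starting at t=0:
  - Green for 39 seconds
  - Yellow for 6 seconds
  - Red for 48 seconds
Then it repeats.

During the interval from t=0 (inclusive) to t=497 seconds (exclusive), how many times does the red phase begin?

Answer: 5

Derivation:
Cycle = 39+6+48 = 93s
red phase starts at t = k*93 + 45 for k=0,1,2,...
Need k*93+45 < 497 → k < 4.860
k ∈ {0, ..., 4} → 5 starts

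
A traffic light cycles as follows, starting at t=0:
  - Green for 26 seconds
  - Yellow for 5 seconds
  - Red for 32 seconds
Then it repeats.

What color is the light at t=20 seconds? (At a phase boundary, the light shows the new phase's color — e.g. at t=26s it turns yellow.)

Cycle length = 26 + 5 + 32 = 63s
t = 20, phase_t = 20 mod 63 = 20
20 < 26 (green end) → GREEN

Answer: green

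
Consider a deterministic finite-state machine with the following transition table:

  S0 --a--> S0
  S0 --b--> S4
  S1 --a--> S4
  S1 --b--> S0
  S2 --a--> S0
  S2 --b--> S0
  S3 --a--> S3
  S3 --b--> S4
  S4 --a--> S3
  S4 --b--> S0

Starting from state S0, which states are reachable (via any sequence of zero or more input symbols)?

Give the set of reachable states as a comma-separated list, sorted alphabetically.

BFS from S0:
  visit S0: S0--a-->S0 (seen), S0--b-->S4 (new)
  visit S4: S4--a-->S3 (new), S4--b-->S0 (seen)
  visit S3: S3--a-->S3 (seen), S3--b-->S4 (seen)

Answer: S0, S3, S4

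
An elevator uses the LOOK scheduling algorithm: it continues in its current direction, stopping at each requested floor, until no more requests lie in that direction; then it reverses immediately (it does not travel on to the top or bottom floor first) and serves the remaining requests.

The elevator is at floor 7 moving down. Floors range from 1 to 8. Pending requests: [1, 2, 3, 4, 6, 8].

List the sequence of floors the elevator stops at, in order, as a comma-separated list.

Current: 7, moving DOWN
Serve below first (descending): [6, 4, 3, 2, 1]
Then reverse, serve above (ascending): [8]

Answer: 6, 4, 3, 2, 1, 8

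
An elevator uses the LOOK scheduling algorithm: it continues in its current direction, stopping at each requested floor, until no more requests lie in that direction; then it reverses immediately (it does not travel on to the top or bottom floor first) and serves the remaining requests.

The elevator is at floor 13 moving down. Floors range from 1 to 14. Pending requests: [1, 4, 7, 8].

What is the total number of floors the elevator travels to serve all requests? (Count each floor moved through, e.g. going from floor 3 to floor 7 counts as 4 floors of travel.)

Answer: 12

Derivation:
Start at floor 13 moving down, LOOK stop order: [8, 7, 4, 1]
  13 → 8: |8-13| = 5, total = 5
  8 → 7: |7-8| = 1, total = 6
  7 → 4: |4-7| = 3, total = 9
  4 → 1: |1-4| = 3, total = 12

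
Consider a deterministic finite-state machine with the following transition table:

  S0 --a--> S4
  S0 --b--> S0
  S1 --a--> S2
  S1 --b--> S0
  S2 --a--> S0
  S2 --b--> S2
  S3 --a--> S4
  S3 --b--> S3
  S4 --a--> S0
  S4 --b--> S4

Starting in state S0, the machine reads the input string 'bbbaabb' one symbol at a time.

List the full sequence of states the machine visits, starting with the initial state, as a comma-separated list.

Start: S0
  read 'b': S0 --b--> S0
  read 'b': S0 --b--> S0
  read 'b': S0 --b--> S0
  read 'a': S0 --a--> S4
  read 'a': S4 --a--> S0
  read 'b': S0 --b--> S0
  read 'b': S0 --b--> S0

Answer: S0, S0, S0, S0, S4, S0, S0, S0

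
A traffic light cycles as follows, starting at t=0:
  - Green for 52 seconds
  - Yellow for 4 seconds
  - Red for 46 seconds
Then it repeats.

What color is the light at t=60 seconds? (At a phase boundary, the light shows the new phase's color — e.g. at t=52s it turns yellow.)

Answer: red

Derivation:
Cycle length = 52 + 4 + 46 = 102s
t = 60, phase_t = 60 mod 102 = 60
60 >= 56 → RED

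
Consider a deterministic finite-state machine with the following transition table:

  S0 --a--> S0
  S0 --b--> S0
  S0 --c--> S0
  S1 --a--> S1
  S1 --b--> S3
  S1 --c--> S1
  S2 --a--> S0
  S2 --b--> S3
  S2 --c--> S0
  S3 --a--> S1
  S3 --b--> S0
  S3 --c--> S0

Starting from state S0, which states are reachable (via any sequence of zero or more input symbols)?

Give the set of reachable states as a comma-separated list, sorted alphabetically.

Answer: S0

Derivation:
BFS from S0:
  visit S0: S0--a-->S0 (seen), S0--b-->S0 (seen), S0--c-->S0 (seen)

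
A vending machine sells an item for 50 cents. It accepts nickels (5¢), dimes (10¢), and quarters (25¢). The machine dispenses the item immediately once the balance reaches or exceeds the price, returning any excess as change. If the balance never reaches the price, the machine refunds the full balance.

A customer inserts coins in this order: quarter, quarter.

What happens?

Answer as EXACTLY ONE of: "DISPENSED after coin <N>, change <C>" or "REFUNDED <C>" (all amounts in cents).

Price: 50¢
Coin 1 (quarter, 25¢): balance = 25¢
Coin 2 (quarter, 25¢): balance = 50¢
  → balance >= price → DISPENSE, change = 50 - 50 = 0¢

Answer: DISPENSED after coin 2, change 0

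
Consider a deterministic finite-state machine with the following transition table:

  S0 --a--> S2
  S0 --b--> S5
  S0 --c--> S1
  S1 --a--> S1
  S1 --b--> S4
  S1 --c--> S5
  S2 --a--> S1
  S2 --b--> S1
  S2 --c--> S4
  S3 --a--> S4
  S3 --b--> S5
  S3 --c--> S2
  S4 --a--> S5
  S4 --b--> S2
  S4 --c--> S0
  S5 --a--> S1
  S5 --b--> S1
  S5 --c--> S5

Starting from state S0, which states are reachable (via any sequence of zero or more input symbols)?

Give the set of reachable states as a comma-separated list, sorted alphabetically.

Answer: S0, S1, S2, S4, S5

Derivation:
BFS from S0:
  visit S0: S0--a-->S2 (new), S0--b-->S5 (new), S0--c-->S1 (new)
  visit S2: S2--a-->S1 (seen), S2--b-->S1 (seen), S2--c-->S4 (new)
  visit S5: S5--a-->S1 (seen), S5--b-->S1 (seen), S5--c-->S5 (seen)
  visit S1: S1--a-->S1 (seen), S1--b-->S4 (seen), S1--c-->S5 (seen)
  visit S4: S4--a-->S5 (seen), S4--b-->S2 (seen), S4--c-->S0 (seen)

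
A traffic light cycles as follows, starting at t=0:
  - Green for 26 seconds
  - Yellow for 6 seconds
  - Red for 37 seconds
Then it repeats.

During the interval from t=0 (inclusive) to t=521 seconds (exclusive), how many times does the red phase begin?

Cycle = 26+6+37 = 69s
red phase starts at t = k*69 + 32 for k=0,1,2,...
Need k*69+32 < 521 → k < 7.087
k ∈ {0, ..., 7} → 8 starts

Answer: 8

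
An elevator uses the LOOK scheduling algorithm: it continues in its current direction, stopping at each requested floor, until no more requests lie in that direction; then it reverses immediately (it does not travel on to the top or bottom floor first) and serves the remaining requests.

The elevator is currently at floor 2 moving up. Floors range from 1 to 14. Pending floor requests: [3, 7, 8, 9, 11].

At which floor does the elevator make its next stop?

Answer: 3

Derivation:
Current floor: 2, direction: up
Requests above: [3, 7, 8, 9, 11]
Requests below: []
Moving up and requests lie above → nearest above is min([3, 7, 8, 9, 11]) = 3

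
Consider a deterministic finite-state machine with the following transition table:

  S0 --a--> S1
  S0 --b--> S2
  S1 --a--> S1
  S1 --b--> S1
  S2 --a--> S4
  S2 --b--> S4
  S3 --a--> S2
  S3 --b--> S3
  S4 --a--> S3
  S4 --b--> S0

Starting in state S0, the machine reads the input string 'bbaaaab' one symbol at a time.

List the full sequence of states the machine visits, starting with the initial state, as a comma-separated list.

Answer: S0, S2, S4, S3, S2, S4, S3, S3

Derivation:
Start: S0
  read 'b': S0 --b--> S2
  read 'b': S2 --b--> S4
  read 'a': S4 --a--> S3
  read 'a': S3 --a--> S2
  read 'a': S2 --a--> S4
  read 'a': S4 --a--> S3
  read 'b': S3 --b--> S3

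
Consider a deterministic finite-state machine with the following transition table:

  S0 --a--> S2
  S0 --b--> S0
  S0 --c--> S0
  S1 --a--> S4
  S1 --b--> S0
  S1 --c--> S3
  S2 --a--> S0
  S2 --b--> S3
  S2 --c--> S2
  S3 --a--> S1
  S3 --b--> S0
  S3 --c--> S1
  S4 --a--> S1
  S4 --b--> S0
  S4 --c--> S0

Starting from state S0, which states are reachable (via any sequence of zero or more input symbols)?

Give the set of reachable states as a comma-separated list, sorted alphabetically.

BFS from S0:
  visit S0: S0--a-->S2 (new), S0--b-->S0 (seen), S0--c-->S0 (seen)
  visit S2: S2--a-->S0 (seen), S2--b-->S3 (new), S2--c-->S2 (seen)
  visit S3: S3--a-->S1 (new), S3--b-->S0 (seen), S3--c-->S1 (seen)
  visit S1: S1--a-->S4 (new), S1--b-->S0 (seen), S1--c-->S3 (seen)
  visit S4: S4--a-->S1 (seen), S4--b-->S0 (seen), S4--c-->S0 (seen)

Answer: S0, S1, S2, S3, S4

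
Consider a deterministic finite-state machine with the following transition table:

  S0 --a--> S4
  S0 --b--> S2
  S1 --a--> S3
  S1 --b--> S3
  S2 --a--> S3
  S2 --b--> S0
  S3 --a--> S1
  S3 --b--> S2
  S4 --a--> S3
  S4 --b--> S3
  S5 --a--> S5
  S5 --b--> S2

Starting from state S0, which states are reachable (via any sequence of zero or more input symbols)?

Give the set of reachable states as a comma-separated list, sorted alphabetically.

Answer: S0, S1, S2, S3, S4

Derivation:
BFS from S0:
  visit S0: S0--a-->S4 (new), S0--b-->S2 (new)
  visit S4: S4--a-->S3 (new), S4--b-->S3 (seen)
  visit S2: S2--a-->S3 (seen), S2--b-->S0 (seen)
  visit S3: S3--a-->S1 (new), S3--b-->S2 (seen)
  visit S1: S1--a-->S3 (seen), S1--b-->S3 (seen)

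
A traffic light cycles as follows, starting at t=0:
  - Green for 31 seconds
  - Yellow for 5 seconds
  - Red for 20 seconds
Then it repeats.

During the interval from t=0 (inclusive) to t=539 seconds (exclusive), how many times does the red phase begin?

Cycle = 31+5+20 = 56s
red phase starts at t = k*56 + 36 for k=0,1,2,...
Need k*56+36 < 539 → k < 8.982
k ∈ {0, ..., 8} → 9 starts

Answer: 9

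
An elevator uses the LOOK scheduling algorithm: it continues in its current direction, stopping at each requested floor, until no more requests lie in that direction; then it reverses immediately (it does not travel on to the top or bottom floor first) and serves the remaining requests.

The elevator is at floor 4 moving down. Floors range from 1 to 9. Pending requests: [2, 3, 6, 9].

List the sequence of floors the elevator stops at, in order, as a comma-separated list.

Answer: 3, 2, 6, 9

Derivation:
Current: 4, moving DOWN
Serve below first (descending): [3, 2]
Then reverse, serve above (ascending): [6, 9]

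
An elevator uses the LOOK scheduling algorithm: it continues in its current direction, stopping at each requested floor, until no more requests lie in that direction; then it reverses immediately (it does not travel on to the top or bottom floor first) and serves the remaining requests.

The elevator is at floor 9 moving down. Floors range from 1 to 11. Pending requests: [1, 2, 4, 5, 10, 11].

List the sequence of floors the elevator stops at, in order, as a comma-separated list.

Answer: 5, 4, 2, 1, 10, 11

Derivation:
Current: 9, moving DOWN
Serve below first (descending): [5, 4, 2, 1]
Then reverse, serve above (ascending): [10, 11]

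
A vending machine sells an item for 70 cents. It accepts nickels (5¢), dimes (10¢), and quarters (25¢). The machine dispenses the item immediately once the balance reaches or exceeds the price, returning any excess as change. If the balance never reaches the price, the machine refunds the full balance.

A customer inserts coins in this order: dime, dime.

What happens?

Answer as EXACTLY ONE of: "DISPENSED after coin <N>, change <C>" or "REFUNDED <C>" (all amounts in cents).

Answer: REFUNDED 20

Derivation:
Price: 70¢
Coin 1 (dime, 10¢): balance = 10¢
Coin 2 (dime, 10¢): balance = 20¢
All coins inserted, balance 20¢ < price 70¢ → REFUND 20¢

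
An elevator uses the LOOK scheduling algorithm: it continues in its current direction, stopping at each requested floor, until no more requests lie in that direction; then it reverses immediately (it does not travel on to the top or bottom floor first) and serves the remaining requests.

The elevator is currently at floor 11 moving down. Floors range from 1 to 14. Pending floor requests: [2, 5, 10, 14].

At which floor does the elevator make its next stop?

Current floor: 11, direction: down
Requests above: [14]
Requests below: [2, 5, 10]
Moving down and requests lie below → nearest below is max([2, 5, 10]) = 10

Answer: 10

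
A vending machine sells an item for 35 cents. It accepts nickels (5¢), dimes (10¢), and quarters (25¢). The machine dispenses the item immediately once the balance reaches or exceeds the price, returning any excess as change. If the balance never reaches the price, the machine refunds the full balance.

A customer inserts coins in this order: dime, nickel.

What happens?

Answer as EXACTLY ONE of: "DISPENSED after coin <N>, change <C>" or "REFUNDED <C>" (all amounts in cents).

Answer: REFUNDED 15

Derivation:
Price: 35¢
Coin 1 (dime, 10¢): balance = 10¢
Coin 2 (nickel, 5¢): balance = 15¢
All coins inserted, balance 15¢ < price 35¢ → REFUND 15¢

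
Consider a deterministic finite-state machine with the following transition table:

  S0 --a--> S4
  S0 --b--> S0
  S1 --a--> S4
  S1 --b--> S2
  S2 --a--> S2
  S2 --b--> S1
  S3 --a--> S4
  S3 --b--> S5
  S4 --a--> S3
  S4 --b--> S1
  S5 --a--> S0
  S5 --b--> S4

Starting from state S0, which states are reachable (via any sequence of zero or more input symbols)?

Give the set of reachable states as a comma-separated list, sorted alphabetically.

BFS from S0:
  visit S0: S0--a-->S4 (new), S0--b-->S0 (seen)
  visit S4: S4--a-->S3 (new), S4--b-->S1 (new)
  visit S3: S3--a-->S4 (seen), S3--b-->S5 (new)
  visit S1: S1--a-->S4 (seen), S1--b-->S2 (new)
  visit S5: S5--a-->S0 (seen), S5--b-->S4 (seen)
  visit S2: S2--a-->S2 (seen), S2--b-->S1 (seen)

Answer: S0, S1, S2, S3, S4, S5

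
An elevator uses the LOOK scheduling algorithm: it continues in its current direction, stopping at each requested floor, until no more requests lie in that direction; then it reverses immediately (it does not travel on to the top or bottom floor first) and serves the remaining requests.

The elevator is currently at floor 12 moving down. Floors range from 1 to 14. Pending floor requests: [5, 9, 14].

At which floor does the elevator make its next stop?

Current floor: 12, direction: down
Requests above: [14]
Requests below: [5, 9]
Moving down and requests lie below → nearest below is max([5, 9]) = 9

Answer: 9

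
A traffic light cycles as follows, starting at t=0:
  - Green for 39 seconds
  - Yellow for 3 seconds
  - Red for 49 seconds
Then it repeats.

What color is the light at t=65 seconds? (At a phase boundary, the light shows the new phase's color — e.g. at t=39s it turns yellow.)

Cycle length = 39 + 3 + 49 = 91s
t = 65, phase_t = 65 mod 91 = 65
65 >= 42 → RED

Answer: red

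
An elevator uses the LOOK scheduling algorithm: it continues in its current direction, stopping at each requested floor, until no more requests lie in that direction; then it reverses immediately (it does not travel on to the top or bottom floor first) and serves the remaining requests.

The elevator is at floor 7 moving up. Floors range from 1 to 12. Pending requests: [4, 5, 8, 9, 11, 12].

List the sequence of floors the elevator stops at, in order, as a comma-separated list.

Answer: 8, 9, 11, 12, 5, 4

Derivation:
Current: 7, moving UP
Serve above first (ascending): [8, 9, 11, 12]
Then reverse, serve below (descending): [5, 4]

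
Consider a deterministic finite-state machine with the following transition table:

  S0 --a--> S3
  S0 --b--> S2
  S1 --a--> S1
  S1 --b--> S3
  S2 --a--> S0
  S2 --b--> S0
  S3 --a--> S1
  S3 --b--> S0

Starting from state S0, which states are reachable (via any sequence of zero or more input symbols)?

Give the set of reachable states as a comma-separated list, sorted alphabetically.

BFS from S0:
  visit S0: S0--a-->S3 (new), S0--b-->S2 (new)
  visit S3: S3--a-->S1 (new), S3--b-->S0 (seen)
  visit S2: S2--a-->S0 (seen), S2--b-->S0 (seen)
  visit S1: S1--a-->S1 (seen), S1--b-->S3 (seen)

Answer: S0, S1, S2, S3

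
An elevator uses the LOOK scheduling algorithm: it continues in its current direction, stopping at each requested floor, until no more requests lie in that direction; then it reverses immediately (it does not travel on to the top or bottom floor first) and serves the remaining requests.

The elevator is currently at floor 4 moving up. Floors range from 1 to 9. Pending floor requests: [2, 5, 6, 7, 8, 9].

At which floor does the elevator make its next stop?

Answer: 5

Derivation:
Current floor: 4, direction: up
Requests above: [5, 6, 7, 8, 9]
Requests below: [2]
Moving up and requests lie above → nearest above is min([5, 6, 7, 8, 9]) = 5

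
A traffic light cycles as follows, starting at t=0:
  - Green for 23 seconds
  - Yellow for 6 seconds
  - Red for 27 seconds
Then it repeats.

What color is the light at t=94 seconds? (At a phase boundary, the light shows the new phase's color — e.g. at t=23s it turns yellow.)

Answer: red

Derivation:
Cycle length = 23 + 6 + 27 = 56s
t = 94, phase_t = 94 mod 56 = 38
38 >= 29 → RED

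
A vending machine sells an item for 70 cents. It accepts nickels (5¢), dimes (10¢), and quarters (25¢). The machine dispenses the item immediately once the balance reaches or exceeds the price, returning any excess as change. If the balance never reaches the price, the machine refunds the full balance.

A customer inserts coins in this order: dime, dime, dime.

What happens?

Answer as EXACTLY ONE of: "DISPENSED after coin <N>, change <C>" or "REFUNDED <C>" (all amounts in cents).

Price: 70¢
Coin 1 (dime, 10¢): balance = 10¢
Coin 2 (dime, 10¢): balance = 20¢
Coin 3 (dime, 10¢): balance = 30¢
All coins inserted, balance 30¢ < price 70¢ → REFUND 30¢

Answer: REFUNDED 30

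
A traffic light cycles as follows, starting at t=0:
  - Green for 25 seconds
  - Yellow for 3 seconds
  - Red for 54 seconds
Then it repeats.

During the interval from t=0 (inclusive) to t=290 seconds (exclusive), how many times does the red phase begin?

Answer: 4

Derivation:
Cycle = 25+3+54 = 82s
red phase starts at t = k*82 + 28 for k=0,1,2,...
Need k*82+28 < 290 → k < 3.195
k ∈ {0, ..., 3} → 4 starts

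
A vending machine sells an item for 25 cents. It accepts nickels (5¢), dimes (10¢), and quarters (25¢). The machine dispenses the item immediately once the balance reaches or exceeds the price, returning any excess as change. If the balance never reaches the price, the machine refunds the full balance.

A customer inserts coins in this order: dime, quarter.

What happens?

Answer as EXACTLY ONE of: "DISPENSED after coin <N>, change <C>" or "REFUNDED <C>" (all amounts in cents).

Answer: DISPENSED after coin 2, change 10

Derivation:
Price: 25¢
Coin 1 (dime, 10¢): balance = 10¢
Coin 2 (quarter, 25¢): balance = 35¢
  → balance >= price → DISPENSE, change = 35 - 25 = 10¢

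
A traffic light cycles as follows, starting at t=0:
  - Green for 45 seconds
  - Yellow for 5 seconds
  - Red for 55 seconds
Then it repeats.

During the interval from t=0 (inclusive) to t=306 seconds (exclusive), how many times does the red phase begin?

Answer: 3

Derivation:
Cycle = 45+5+55 = 105s
red phase starts at t = k*105 + 50 for k=0,1,2,...
Need k*105+50 < 306 → k < 2.438
k ∈ {0, ..., 2} → 3 starts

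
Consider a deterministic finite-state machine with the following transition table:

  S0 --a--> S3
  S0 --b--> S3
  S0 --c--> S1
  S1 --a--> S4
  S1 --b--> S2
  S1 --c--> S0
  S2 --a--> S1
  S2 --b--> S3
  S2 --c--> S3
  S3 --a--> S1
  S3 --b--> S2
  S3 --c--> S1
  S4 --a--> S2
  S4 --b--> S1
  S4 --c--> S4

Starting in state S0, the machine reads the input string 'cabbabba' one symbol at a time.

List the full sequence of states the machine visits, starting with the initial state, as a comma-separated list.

Answer: S0, S1, S4, S1, S2, S1, S2, S3, S1

Derivation:
Start: S0
  read 'c': S0 --c--> S1
  read 'a': S1 --a--> S4
  read 'b': S4 --b--> S1
  read 'b': S1 --b--> S2
  read 'a': S2 --a--> S1
  read 'b': S1 --b--> S2
  read 'b': S2 --b--> S3
  read 'a': S3 --a--> S1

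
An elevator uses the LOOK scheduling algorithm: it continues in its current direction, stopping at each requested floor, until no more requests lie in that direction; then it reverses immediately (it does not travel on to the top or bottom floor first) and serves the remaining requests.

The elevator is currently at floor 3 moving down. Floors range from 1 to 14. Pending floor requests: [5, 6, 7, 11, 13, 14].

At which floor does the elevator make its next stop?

Answer: 5

Derivation:
Current floor: 3, direction: down
Requests above: [5, 6, 7, 11, 13, 14]
Requests below: []
Moving down but no requests below → reverse; nearest above is min([5, 6, 7, 11, 13, 14]) = 5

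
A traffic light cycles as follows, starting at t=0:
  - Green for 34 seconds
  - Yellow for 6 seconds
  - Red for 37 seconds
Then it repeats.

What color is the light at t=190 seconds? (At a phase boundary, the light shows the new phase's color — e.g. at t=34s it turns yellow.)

Cycle length = 34 + 6 + 37 = 77s
t = 190, phase_t = 190 mod 77 = 36
34 <= 36 < 40 (yellow end) → YELLOW

Answer: yellow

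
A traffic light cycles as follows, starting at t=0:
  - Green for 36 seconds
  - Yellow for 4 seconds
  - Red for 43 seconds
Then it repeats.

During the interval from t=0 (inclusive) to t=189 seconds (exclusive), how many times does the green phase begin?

Answer: 3

Derivation:
Cycle = 36+4+43 = 83s
green phase starts at t = k*83 + 0 for k=0,1,2,...
Need k*83+0 < 189 → k < 2.277
k ∈ {0, ..., 2} → 3 starts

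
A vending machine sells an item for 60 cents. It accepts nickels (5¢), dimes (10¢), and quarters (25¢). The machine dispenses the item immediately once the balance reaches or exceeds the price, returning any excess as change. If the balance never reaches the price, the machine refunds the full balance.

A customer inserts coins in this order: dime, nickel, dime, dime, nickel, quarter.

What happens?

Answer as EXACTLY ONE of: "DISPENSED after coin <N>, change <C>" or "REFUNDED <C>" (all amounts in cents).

Answer: DISPENSED after coin 6, change 5

Derivation:
Price: 60¢
Coin 1 (dime, 10¢): balance = 10¢
Coin 2 (nickel, 5¢): balance = 15¢
Coin 3 (dime, 10¢): balance = 25¢
Coin 4 (dime, 10¢): balance = 35¢
Coin 5 (nickel, 5¢): balance = 40¢
Coin 6 (quarter, 25¢): balance = 65¢
  → balance >= price → DISPENSE, change = 65 - 60 = 5¢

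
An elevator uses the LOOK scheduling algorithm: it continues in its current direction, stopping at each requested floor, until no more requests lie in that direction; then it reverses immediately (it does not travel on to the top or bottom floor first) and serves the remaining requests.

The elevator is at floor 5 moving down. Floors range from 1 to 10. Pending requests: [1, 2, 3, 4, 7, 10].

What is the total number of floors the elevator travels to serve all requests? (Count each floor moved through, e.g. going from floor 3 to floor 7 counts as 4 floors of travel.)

Start at floor 5 moving down, LOOK stop order: [4, 3, 2, 1, 7, 10]
  5 → 4: |4-5| = 1, total = 1
  4 → 3: |3-4| = 1, total = 2
  3 → 2: |2-3| = 1, total = 3
  2 → 1: |1-2| = 1, total = 4
  1 → 7: |7-1| = 6, total = 10
  7 → 10: |10-7| = 3, total = 13

Answer: 13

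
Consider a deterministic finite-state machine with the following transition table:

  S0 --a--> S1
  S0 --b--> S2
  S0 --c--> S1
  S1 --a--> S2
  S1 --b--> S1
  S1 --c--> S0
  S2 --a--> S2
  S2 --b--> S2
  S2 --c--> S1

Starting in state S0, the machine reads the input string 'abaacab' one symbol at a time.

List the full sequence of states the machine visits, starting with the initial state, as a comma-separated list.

Start: S0
  read 'a': S0 --a--> S1
  read 'b': S1 --b--> S1
  read 'a': S1 --a--> S2
  read 'a': S2 --a--> S2
  read 'c': S2 --c--> S1
  read 'a': S1 --a--> S2
  read 'b': S2 --b--> S2

Answer: S0, S1, S1, S2, S2, S1, S2, S2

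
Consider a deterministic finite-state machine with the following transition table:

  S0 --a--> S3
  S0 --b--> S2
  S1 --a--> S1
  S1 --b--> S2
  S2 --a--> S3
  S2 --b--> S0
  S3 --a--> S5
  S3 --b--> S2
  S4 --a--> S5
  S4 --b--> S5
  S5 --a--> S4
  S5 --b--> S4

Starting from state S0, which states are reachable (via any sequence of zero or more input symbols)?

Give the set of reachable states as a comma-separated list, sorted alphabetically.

Answer: S0, S2, S3, S4, S5

Derivation:
BFS from S0:
  visit S0: S0--a-->S3 (new), S0--b-->S2 (new)
  visit S3: S3--a-->S5 (new), S3--b-->S2 (seen)
  visit S2: S2--a-->S3 (seen), S2--b-->S0 (seen)
  visit S5: S5--a-->S4 (new), S5--b-->S4 (seen)
  visit S4: S4--a-->S5 (seen), S4--b-->S5 (seen)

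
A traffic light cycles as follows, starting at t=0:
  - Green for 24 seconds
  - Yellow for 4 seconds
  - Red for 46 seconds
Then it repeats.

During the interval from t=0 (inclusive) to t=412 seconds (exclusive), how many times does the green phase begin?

Answer: 6

Derivation:
Cycle = 24+4+46 = 74s
green phase starts at t = k*74 + 0 for k=0,1,2,...
Need k*74+0 < 412 → k < 5.568
k ∈ {0, ..., 5} → 6 starts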